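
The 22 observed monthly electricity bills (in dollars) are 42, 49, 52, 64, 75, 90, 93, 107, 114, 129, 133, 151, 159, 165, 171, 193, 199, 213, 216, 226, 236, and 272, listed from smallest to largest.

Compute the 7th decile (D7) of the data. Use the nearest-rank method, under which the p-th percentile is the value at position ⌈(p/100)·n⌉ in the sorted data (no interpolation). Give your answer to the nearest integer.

n = 22.
Position = ⌈70/100 · 22⌉ = ⌈15.4⌉ = 16.
The value at rank 16 is 193.

193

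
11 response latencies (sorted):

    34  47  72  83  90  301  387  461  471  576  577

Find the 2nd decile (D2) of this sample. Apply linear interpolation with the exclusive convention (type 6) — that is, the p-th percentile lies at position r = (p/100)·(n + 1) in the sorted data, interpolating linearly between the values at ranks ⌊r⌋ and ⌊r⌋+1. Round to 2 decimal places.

n = 11.
r = (20/100)·(11 + 1) = 2.4.
Rank 2 is 47 and rank 3 is 72.
Interpolate: 47 + 0.4·(72 − 47) = 47 + 0.4·25 = 57.

57.00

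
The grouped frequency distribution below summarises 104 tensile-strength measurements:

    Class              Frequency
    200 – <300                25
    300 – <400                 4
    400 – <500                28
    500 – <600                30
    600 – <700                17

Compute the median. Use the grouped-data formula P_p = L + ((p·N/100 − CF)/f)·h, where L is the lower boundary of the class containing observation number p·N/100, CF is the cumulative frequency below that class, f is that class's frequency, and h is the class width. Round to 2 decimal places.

482.14

N = 104; target position k = 50/100 · 104 = 52.
Cumulative frequencies: 25, 29, 57, 87, 104.
Observation 52 falls in the class 400 – <500.
L = 400, CF = 29, f = 28, h = 100.
P50 = 400 + ((52 − 29)/28)·100 = 400 + 82.1429 = 482.143.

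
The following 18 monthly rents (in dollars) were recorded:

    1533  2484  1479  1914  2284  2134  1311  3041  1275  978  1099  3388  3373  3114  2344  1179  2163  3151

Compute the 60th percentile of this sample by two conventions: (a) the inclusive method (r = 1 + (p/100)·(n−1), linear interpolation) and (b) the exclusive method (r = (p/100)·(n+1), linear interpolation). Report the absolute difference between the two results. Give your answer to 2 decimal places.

12.00

Sorted: 978, 1099, 1179, 1275, 1311, 1479, 1533, 1914, 2134, 2163, 2284, 2344, 2484, 3041, 3114, 3151, 3373, 3388.
n = 18.
(a) r = 11.2; between ranks 11 (2284) and 12 (2344): 2296.
(b) r = 11.4; between ranks 11 (2284) and 12 (2344): 2308.
|2296 − 2308| = 12.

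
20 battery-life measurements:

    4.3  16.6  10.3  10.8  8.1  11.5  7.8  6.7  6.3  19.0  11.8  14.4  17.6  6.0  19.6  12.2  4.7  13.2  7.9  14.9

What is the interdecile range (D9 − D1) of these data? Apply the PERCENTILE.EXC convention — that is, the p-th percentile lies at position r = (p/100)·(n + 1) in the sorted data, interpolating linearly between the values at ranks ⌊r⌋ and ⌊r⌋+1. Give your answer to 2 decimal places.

14.03

Sorted: 4.3, 4.7, 6.0, 6.3, 6.7, 7.8, 7.9, 8.1, 10.3, 10.8, 11.5, 11.8, 12.2, 13.2, 14.4, 14.9, 16.6, 17.6, 19.0, 19.6.
n = 20.
P10: r = 2.1; ranks 2–3 are 4.7, 6.0; interpolating gives 4.83.
P90: r = 18.9; ranks 18–19 are 17.6, 19.0; interpolating gives 18.86.
Difference: 18.86 − 4.83 = 14.03.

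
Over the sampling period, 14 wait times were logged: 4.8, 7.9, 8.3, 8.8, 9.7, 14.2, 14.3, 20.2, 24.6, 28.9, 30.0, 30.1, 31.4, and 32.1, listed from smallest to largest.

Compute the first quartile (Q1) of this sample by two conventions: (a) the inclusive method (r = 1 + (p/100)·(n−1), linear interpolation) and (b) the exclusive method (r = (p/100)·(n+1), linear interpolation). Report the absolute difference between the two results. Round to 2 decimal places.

n = 14.
(a) r = 4.25; between ranks 4 (8.8) and 5 (9.7): 9.025.
(b) r = 3.75; between ranks 3 (8.3) and 4 (8.8): 8.675.
|9.025 − 8.675| = 0.35.

0.35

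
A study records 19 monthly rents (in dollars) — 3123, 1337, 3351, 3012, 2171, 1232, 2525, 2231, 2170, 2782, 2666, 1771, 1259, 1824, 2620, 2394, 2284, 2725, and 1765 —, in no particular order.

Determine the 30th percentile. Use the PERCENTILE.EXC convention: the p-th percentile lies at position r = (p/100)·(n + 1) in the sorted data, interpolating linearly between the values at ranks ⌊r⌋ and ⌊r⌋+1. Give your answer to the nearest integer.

1824

Sorted: 1232, 1259, 1337, 1765, 1771, 1824, 2170, 2171, 2231, 2284, 2394, 2525, 2620, 2666, 2725, 2782, 3012, 3123, 3351.
n = 19.
r = (30/100)·(19 + 1) = 6.
r is an integer, so P30 is the value at rank 6: 1824.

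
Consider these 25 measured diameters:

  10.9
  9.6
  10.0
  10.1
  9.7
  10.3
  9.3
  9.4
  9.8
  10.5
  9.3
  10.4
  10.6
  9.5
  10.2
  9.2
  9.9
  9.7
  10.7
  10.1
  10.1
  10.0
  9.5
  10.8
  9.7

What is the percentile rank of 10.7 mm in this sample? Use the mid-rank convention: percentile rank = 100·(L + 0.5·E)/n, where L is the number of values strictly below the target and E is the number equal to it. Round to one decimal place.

Sorted: 9.2, 9.3, 9.3, 9.4, 9.5, 9.5, 9.6, 9.7, 9.7, 9.7, 9.8, 9.9, 10.0, 10.0, 10.1, 10.1, 10.1, 10.2, 10.3, 10.4, 10.5, 10.6, 10.7, 10.8, 10.9.
Count below 10.7: L = 22; count equal: E = 1; n = 25.
Percentile rank = 100·(22 + 0.5·1)/25 = 100·22.5/25 = 90.

90.0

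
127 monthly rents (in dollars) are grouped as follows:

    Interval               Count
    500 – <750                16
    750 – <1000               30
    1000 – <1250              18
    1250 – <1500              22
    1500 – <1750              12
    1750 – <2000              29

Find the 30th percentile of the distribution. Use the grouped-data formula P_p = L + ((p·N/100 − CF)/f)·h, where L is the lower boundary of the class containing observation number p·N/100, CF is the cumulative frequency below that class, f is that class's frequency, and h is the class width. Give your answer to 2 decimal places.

934.17

N = 127; target position k = 30/100 · 127 = 38.1.
Cumulative frequencies: 16, 46, 64, 86, 98, 127.
Observation 38.1 falls in the class 750 – <1000.
L = 750, CF = 16, f = 30, h = 250.
P30 = 750 + ((38.1 − 16)/30)·250 = 750 + 184.167 = 934.167.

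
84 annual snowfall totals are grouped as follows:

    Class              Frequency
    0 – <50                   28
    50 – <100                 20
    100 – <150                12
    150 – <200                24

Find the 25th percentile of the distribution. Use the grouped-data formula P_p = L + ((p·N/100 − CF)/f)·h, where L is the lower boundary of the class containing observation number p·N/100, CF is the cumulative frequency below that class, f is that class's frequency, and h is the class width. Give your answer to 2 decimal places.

37.50

N = 84; target position k = 25/100 · 84 = 21.
Cumulative frequencies: 28, 48, 60, 84.
Observation 21 falls in the class 0 – <50.
L = 0, CF = 0, f = 28, h = 50.
P25 = 0 + ((21 − 0)/28)·50 = 0 + 37.5 = 37.5.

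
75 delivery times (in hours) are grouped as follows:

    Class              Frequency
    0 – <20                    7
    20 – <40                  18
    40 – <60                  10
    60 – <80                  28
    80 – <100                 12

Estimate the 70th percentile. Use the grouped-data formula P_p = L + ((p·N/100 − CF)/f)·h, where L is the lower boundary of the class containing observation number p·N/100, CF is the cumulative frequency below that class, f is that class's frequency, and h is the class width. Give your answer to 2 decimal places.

N = 75; target position k = 70/100 · 75 = 52.5.
Cumulative frequencies: 7, 25, 35, 63, 75.
Observation 52.5 falls in the class 60 – <80.
L = 60, CF = 35, f = 28, h = 20.
P70 = 60 + ((52.5 − 35)/28)·20 = 60 + 12.5 = 72.5.

72.50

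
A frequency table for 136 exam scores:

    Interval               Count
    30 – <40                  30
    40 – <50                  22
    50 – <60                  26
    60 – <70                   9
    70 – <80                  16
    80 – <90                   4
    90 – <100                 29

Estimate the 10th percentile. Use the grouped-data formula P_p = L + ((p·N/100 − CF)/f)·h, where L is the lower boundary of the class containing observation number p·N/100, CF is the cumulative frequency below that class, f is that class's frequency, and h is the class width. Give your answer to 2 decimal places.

N = 136; target position k = 10/100 · 136 = 13.6.
Cumulative frequencies: 30, 52, 78, 87, 103, 107, 136.
Observation 13.6 falls in the class 30 – <40.
L = 30, CF = 0, f = 30, h = 10.
P10 = 30 + ((13.6 − 0)/30)·10 = 30 + 4.53333 = 34.5333.

34.53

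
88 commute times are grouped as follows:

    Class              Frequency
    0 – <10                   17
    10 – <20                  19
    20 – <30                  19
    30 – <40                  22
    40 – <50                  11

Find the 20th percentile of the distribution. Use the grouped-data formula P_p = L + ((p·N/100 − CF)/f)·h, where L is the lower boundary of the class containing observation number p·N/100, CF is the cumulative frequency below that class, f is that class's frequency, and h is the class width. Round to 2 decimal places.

N = 88; target position k = 20/100 · 88 = 17.6.
Cumulative frequencies: 17, 36, 55, 77, 88.
Observation 17.6 falls in the class 10 – <20.
L = 10, CF = 17, f = 19, h = 10.
P20 = 10 + ((17.6 − 17)/19)·10 = 10 + 0.315789 = 10.3158.

10.32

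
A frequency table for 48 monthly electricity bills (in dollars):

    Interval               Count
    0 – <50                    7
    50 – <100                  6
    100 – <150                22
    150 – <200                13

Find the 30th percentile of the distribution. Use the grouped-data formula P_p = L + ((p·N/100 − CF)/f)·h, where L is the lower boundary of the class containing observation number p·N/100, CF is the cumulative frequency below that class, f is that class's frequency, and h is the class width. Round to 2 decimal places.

N = 48; target position k = 30/100 · 48 = 14.4.
Cumulative frequencies: 7, 13, 35, 48.
Observation 14.4 falls in the class 100 – <150.
L = 100, CF = 13, f = 22, h = 50.
P30 = 100 + ((14.4 − 13)/22)·50 = 100 + 3.18182 = 103.182.

103.18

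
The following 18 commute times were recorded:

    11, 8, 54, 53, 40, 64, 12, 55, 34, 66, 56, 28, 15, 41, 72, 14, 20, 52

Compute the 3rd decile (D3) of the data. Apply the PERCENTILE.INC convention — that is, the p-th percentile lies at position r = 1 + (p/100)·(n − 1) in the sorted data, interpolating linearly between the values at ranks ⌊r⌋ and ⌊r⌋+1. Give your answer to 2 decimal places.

Sorted: 8, 11, 12, 14, 15, 20, 28, 34, 40, 41, 52, 53, 54, 55, 56, 64, 66, 72.
n = 18.
r = 1 + (30/100)·(18 − 1) = 1 + 5.1 = 6.1.
Rank 6 is 20 and rank 7 is 28.
Interpolate: 20 + 0.1·(28 − 20) = 20 + 0.1·8 = 20.8.

20.80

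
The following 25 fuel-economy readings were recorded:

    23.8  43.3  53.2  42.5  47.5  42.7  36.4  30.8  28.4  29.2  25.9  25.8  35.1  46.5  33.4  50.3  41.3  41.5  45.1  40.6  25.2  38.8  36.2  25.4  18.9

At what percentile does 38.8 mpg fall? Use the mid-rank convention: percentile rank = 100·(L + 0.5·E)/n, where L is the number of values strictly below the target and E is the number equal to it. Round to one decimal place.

Sorted: 18.9, 23.8, 25.2, 25.4, 25.8, 25.9, 28.4, 29.2, 30.8, 33.4, 35.1, 36.2, 36.4, 38.8, 40.6, 41.3, 41.5, 42.5, 42.7, 43.3, 45.1, 46.5, 47.5, 50.3, 53.2.
Count below 38.8: L = 13; count equal: E = 1; n = 25.
Percentile rank = 100·(13 + 0.5·1)/25 = 100·13.5/25 = 54.

54.0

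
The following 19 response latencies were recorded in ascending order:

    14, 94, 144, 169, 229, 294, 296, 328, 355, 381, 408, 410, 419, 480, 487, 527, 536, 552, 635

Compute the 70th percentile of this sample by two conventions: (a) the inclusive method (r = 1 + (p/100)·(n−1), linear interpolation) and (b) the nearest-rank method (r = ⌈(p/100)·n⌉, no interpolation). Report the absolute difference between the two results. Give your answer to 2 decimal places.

24.40

n = 19.
(a) r = 13.6; between ranks 13 (419) and 14 (480): 455.6.
(b) the nearest-rank method: rank 14 → 480.
|455.6 − 480| = 24.4.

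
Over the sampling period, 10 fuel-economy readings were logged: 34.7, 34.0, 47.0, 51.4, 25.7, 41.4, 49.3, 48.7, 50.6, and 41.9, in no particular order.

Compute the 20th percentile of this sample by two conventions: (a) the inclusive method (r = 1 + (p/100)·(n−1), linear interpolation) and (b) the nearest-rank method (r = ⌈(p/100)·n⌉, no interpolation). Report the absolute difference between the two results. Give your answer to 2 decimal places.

0.56

Sorted: 25.7, 34.0, 34.7, 41.4, 41.9, 47.0, 48.7, 49.3, 50.6, 51.4.
n = 10.
(a) r = 2.8; between ranks 2 (34.0) and 3 (34.7): 34.56.
(b) the nearest-rank method: rank 2 → 34.
|34.56 − 34| = 0.56.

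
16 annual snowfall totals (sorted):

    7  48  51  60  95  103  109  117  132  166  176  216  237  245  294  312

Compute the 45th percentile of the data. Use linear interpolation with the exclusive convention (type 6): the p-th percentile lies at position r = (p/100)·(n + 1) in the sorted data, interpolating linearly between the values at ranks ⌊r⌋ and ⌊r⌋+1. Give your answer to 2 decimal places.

n = 16.
r = (45/100)·(16 + 1) = 7.65.
Rank 7 is 109 and rank 8 is 117.
Interpolate: 109 + 0.65·(117 − 109) = 109 + 0.65·8 = 114.2.

114.20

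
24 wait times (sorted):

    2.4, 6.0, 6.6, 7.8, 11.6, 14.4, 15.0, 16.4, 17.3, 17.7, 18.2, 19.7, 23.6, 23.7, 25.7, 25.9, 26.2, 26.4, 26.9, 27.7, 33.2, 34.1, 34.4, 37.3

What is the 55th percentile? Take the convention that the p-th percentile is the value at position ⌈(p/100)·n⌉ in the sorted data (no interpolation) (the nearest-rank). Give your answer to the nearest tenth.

n = 24.
Position = ⌈55/100 · 24⌉ = ⌈13.2⌉ = 14.
The value at rank 14 is 23.7.

23.7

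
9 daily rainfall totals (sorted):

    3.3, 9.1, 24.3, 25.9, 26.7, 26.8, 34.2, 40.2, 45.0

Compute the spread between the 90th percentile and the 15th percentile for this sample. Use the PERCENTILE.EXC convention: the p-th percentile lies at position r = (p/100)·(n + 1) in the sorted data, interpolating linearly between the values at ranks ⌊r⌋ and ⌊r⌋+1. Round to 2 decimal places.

38.80

n = 9.
P15: r = 1.5; ranks 1–2 are 3.3, 9.1; interpolating gives 6.2.
P90: r = 9 (integer) → 45.
Difference: 45 − 6.2 = 38.8.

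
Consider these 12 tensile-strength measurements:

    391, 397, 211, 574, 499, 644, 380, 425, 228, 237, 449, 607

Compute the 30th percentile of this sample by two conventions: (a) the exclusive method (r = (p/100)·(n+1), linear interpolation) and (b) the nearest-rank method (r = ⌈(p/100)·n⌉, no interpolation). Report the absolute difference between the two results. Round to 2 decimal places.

Sorted: 211, 228, 237, 380, 391, 397, 425, 449, 499, 574, 607, 644.
n = 12.
(a) r = 3.9; between ranks 3 (237) and 4 (380): 365.7.
(b) the nearest-rank method: rank 4 → 380.
|365.7 − 380| = 14.3.

14.30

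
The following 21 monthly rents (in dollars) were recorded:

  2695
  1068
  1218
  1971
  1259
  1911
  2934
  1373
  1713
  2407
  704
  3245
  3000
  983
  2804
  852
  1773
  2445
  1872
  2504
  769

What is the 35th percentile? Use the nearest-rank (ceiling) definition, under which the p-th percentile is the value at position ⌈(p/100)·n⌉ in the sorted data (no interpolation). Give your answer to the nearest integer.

1373

Sorted: 704, 769, 852, 983, 1068, 1218, 1259, 1373, 1713, 1773, 1872, 1911, 1971, 2407, 2445, 2504, 2695, 2804, 2934, 3000, 3245.
n = 21.
Position = ⌈35/100 · 21⌉ = ⌈7.35⌉ = 8.
The value at rank 8 is 1373.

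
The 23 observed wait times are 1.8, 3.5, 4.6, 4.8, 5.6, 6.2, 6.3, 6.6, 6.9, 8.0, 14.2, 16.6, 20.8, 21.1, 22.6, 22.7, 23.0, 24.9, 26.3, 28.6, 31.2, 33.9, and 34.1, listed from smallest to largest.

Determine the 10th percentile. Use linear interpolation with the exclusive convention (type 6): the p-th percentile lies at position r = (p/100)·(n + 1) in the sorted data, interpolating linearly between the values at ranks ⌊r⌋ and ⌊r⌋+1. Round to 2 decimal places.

3.94

n = 23.
r = (10/100)·(23 + 1) = 2.4.
Rank 2 is 3.5 and rank 3 is 4.6.
Interpolate: 3.5 + 0.4·(4.6 − 3.5) = 3.5 + 0.4·1.1 = 3.94.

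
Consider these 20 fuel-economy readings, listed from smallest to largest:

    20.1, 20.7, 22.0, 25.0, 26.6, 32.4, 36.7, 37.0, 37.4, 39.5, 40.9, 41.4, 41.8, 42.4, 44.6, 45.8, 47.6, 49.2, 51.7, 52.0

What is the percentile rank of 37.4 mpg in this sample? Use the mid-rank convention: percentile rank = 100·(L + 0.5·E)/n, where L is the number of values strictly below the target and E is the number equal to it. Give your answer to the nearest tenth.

42.5

Count below 37.4: L = 8; count equal: E = 1; n = 20.
Percentile rank = 100·(8 + 0.5·1)/20 = 100·8.5/20 = 42.5.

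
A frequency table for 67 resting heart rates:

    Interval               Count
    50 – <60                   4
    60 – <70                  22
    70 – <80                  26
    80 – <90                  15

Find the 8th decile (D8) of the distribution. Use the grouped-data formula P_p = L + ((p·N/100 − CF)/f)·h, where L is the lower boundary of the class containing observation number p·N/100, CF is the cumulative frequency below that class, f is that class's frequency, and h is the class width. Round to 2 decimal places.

N = 67; target position k = 80/100 · 67 = 53.6.
Cumulative frequencies: 4, 26, 52, 67.
Observation 53.6 falls in the class 80 – <90.
L = 80, CF = 52, f = 15, h = 10.
P80 = 80 + ((53.6 − 52)/15)·10 = 80 + 1.06667 = 81.0667.

81.07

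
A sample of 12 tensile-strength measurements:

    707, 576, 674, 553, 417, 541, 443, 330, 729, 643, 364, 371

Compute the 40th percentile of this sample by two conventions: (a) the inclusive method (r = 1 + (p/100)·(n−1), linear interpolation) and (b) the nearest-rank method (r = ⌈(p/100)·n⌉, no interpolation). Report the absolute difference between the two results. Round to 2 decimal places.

39.20

Sorted: 330, 364, 371, 417, 443, 541, 553, 576, 643, 674, 707, 729.
n = 12.
(a) r = 5.4; between ranks 5 (443) and 6 (541): 482.2.
(b) the nearest-rank method: rank 5 → 443.
|482.2 − 443| = 39.2.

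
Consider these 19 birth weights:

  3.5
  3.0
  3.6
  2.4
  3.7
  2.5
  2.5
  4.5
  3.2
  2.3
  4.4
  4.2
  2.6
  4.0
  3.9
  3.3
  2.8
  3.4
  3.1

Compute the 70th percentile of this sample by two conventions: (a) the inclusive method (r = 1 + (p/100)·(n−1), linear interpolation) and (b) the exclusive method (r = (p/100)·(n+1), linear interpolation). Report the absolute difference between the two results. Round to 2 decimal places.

0.04

Sorted: 2.3, 2.4, 2.5, 2.5, 2.6, 2.8, 3.0, 3.1, 3.2, 3.3, 3.4, 3.5, 3.6, 3.7, 3.9, 4.0, 4.2, 4.4, 4.5.
n = 19.
(a) r = 13.6; between ranks 13 (3.6) and 14 (3.7): 3.66.
(b) r = 14 → value at rank 14 = 3.7.
|3.66 − 3.7| = 0.04.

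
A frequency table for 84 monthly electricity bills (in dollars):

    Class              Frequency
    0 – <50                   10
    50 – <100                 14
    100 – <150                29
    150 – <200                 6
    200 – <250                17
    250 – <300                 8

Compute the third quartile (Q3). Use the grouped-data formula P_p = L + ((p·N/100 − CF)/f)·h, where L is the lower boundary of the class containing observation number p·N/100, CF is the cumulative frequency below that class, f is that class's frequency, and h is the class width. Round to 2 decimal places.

211.76

N = 84; target position k = 75/100 · 84 = 63.
Cumulative frequencies: 10, 24, 53, 59, 76, 84.
Observation 63 falls in the class 200 – <250.
L = 200, CF = 59, f = 17, h = 50.
P75 = 200 + ((63 − 59)/17)·50 = 200 + 11.7647 = 211.765.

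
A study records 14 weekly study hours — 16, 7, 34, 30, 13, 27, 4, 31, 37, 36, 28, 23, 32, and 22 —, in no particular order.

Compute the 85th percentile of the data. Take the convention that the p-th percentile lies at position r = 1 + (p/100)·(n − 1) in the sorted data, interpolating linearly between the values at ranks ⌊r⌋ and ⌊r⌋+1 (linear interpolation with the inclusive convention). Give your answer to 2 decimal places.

34.10

Sorted: 4, 7, 13, 16, 22, 23, 27, 28, 30, 31, 32, 34, 36, 37.
n = 14.
r = 1 + (85/100)·(14 − 1) = 1 + 11.05 = 12.05.
Rank 12 is 34 and rank 13 is 36.
Interpolate: 34 + 0.05·(36 − 34) = 34 + 0.05·2 = 34.1.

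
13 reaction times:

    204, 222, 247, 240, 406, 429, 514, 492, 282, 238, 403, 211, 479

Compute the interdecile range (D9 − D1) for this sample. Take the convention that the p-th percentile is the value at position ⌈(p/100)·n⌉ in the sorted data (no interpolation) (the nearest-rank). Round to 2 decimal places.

281.00

Sorted: 204, 211, 222, 238, 240, 247, 282, 403, 406, 429, 479, 492, 514.
n = 13.
P10: rank ⌈10/100·13⌉ = 2 → 211.
P90: rank ⌈90/100·13⌉ = 12 → 492.
Difference: 492 − 211 = 281.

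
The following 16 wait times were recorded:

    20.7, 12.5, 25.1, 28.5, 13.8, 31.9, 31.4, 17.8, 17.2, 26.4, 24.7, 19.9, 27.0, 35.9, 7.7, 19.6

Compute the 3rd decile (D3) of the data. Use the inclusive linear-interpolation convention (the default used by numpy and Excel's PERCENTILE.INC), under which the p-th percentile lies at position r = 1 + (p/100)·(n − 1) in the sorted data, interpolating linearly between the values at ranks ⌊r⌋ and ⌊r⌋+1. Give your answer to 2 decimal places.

18.70

Sorted: 7.7, 12.5, 13.8, 17.2, 17.8, 19.6, 19.9, 20.7, 24.7, 25.1, 26.4, 27.0, 28.5, 31.4, 31.9, 35.9.
n = 16.
r = 1 + (30/100)·(16 − 1) = 1 + 4.5 = 5.5.
Rank 5 is 17.8 and rank 6 is 19.6.
Interpolate: 17.8 + 0.5·(19.6 − 17.8) = 17.8 + 0.5·1.8 = 18.7.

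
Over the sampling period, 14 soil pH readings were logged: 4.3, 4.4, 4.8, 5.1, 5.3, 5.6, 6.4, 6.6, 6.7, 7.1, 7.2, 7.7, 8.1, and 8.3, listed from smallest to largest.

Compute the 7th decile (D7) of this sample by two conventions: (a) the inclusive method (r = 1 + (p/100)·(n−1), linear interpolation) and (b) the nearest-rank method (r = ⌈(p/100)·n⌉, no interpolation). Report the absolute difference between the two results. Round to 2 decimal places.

0.01

n = 14.
(a) r = 10.1; between ranks 10 (7.1) and 11 (7.2): 7.11.
(b) the nearest-rank method: rank 10 → 7.1.
|7.11 − 7.1| = 0.01.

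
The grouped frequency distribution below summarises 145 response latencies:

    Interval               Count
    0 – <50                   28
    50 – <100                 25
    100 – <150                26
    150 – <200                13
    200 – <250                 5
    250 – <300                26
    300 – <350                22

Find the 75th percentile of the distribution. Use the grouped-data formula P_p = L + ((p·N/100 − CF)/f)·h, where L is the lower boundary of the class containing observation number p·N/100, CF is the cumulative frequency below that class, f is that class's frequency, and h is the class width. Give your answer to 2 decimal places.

272.60

N = 145; target position k = 75/100 · 145 = 108.75.
Cumulative frequencies: 28, 53, 79, 92, 97, 123, 145.
Observation 108.75 falls in the class 250 – <300.
L = 250, CF = 97, f = 26, h = 50.
P75 = 250 + ((108.75 − 97)/26)·50 = 250 + 22.5962 = 272.596.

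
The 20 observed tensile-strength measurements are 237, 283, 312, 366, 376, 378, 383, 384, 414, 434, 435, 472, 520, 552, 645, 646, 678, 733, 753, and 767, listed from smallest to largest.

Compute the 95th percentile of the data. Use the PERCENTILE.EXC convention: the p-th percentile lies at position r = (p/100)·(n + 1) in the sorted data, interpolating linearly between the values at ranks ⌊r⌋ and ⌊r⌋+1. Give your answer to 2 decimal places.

n = 20.
r = (95/100)·(20 + 1) = 19.95.
Rank 19 is 753 and rank 20 is 767.
Interpolate: 753 + 0.95·(767 − 753) = 753 + 0.95·14 = 766.3.

766.30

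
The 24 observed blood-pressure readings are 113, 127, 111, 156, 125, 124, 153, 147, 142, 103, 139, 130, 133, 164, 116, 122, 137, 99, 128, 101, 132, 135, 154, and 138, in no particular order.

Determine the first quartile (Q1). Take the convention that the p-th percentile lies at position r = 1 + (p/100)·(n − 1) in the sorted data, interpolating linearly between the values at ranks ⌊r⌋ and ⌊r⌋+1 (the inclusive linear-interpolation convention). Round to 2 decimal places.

Sorted: 99, 101, 103, 111, 113, 116, 122, 124, 125, 127, 128, 130, 132, 133, 135, 137, 138, 139, 142, 147, 153, 154, 156, 164.
n = 24.
r = 1 + (25/100)·(24 − 1) = 1 + 5.75 = 6.75.
Rank 6 is 116 and rank 7 is 122.
Interpolate: 116 + 0.75·(122 − 116) = 116 + 0.75·6 = 120.5.

120.50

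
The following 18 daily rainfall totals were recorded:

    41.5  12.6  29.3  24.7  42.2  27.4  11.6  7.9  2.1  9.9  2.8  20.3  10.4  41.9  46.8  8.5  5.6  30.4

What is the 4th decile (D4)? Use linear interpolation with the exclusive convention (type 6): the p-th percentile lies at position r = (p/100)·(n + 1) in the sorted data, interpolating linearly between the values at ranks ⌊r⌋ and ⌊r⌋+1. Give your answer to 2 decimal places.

Sorted: 2.1, 2.8, 5.6, 7.9, 8.5, 9.9, 10.4, 11.6, 12.6, 20.3, 24.7, 27.4, 29.3, 30.4, 41.5, 41.9, 42.2, 46.8.
n = 18.
r = (40/100)·(18 + 1) = 7.6.
Rank 7 is 10.4 and rank 8 is 11.6.
Interpolate: 10.4 + 0.6·(11.6 − 10.4) = 10.4 + 0.6·1.2 = 11.12.

11.12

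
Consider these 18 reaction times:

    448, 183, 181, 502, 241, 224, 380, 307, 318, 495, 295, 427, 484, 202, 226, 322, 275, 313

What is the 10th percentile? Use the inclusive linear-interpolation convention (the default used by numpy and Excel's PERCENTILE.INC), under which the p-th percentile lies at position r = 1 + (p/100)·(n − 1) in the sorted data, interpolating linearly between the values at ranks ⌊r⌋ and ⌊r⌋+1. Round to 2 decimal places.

196.30

Sorted: 181, 183, 202, 224, 226, 241, 275, 295, 307, 313, 318, 322, 380, 427, 448, 484, 495, 502.
n = 18.
r = 1 + (10/100)·(18 − 1) = 1 + 1.7 = 2.7.
Rank 2 is 183 and rank 3 is 202.
Interpolate: 183 + 0.7·(202 − 183) = 183 + 0.7·19 = 196.3.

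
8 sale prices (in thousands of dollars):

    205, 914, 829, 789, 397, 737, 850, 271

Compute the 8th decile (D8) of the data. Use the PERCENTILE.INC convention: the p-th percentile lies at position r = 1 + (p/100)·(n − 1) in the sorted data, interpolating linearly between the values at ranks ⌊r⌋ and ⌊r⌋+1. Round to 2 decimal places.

841.60

Sorted: 205, 271, 397, 737, 789, 829, 850, 914.
n = 8.
r = 1 + (80/100)·(8 − 1) = 1 + 5.6 = 6.6.
Rank 6 is 829 and rank 7 is 850.
Interpolate: 829 + 0.6·(850 − 829) = 829 + 0.6·21 = 841.6.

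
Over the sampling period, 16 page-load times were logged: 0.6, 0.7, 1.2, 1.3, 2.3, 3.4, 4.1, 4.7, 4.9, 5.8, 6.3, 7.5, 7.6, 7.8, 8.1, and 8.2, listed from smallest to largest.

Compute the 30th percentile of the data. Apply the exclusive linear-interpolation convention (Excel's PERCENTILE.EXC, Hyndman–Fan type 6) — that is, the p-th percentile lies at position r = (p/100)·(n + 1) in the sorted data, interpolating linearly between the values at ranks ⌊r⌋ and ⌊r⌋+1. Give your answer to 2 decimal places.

n = 16.
r = (30/100)·(16 + 1) = 5.1.
Rank 5 is 2.3 and rank 6 is 3.4.
Interpolate: 2.3 + 0.1·(3.4 − 2.3) = 2.3 + 0.1·1.1 = 2.41.

2.41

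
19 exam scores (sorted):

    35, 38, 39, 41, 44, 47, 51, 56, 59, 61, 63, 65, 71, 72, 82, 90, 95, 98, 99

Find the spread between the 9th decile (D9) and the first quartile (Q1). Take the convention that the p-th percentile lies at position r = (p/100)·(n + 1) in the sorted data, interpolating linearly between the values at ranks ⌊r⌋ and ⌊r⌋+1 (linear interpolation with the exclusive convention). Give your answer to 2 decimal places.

54.00

n = 19.
P25: r = 5 (integer) → 44.
P90: r = 18 (integer) → 98.
Difference: 98 − 44 = 54.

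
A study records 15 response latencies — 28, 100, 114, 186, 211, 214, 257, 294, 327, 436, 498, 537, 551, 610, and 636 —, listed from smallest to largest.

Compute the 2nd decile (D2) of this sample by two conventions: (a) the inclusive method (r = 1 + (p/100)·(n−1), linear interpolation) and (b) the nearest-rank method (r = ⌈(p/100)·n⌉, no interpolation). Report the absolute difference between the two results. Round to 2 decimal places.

n = 15.
(a) r = 3.8; between ranks 3 (114) and 4 (186): 171.6.
(b) the nearest-rank method: rank 3 → 114.
|171.6 − 114| = 57.6.

57.60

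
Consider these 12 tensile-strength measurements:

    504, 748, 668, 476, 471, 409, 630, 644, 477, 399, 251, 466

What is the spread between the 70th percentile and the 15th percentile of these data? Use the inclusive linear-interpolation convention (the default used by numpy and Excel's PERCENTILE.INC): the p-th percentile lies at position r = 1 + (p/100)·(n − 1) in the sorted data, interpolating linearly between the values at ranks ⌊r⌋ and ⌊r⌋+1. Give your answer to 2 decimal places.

186.70

Sorted: 251, 399, 409, 466, 471, 476, 477, 504, 630, 644, 668, 748.
n = 12.
P15: r = 2.65; ranks 2–3 are 399, 409; interpolating gives 405.5.
P70: r = 8.7; ranks 8–9 are 504, 630; interpolating gives 592.2.
Difference: 592.2 − 405.5 = 186.7.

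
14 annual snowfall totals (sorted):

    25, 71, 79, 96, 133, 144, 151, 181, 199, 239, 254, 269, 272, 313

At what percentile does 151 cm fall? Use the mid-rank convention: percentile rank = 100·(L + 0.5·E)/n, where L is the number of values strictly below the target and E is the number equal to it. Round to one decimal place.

Count below 151: L = 6; count equal: E = 1; n = 14.
Percentile rank = 100·(6 + 0.5·1)/14 = 100·6.5/14 = 46.43.

46.4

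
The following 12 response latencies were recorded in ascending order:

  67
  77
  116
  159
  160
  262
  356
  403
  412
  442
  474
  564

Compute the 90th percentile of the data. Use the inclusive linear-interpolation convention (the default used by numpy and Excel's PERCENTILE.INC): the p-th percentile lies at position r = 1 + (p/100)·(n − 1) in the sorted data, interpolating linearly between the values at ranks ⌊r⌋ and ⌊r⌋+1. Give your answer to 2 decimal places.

n = 12.
r = 1 + (90/100)·(12 − 1) = 1 + 9.9 = 10.9.
Rank 10 is 442 and rank 11 is 474.
Interpolate: 442 + 0.9·(474 − 442) = 442 + 0.9·32 = 470.8.

470.80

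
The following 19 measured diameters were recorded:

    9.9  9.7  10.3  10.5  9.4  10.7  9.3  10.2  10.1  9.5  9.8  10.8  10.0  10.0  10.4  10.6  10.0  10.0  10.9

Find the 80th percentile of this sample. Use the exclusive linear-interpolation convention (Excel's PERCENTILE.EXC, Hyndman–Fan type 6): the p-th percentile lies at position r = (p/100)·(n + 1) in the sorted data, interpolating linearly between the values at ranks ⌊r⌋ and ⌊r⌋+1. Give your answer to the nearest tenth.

10.6

Sorted: 9.3, 9.4, 9.5, 9.7, 9.8, 9.9, 10.0, 10.0, 10.0, 10.0, 10.1, 10.2, 10.3, 10.4, 10.5, 10.6, 10.7, 10.8, 10.9.
n = 19.
r = (80/100)·(19 + 1) = 16.
r is an integer, so P80 is the value at rank 16: 10.6.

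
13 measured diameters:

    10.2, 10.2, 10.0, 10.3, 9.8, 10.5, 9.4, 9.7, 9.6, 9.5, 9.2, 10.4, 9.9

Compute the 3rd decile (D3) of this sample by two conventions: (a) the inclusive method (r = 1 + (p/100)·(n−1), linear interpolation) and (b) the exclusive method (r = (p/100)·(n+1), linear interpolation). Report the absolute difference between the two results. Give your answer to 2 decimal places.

0.04

Sorted: 9.2, 9.4, 9.5, 9.6, 9.7, 9.8, 9.9, 10.0, 10.2, 10.2, 10.3, 10.4, 10.5.
n = 13.
(a) r = 4.6; between ranks 4 (9.6) and 5 (9.7): 9.66.
(b) r = 4.2; between ranks 4 (9.6) and 5 (9.7): 9.62.
|9.66 − 9.62| = 0.04.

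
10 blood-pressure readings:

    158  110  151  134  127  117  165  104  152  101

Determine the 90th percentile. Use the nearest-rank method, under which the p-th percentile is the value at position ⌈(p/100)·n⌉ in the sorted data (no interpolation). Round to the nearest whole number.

Sorted: 101, 104, 110, 117, 127, 134, 151, 152, 158, 165.
n = 10.
Position = ⌈90/100 · 10⌉ = ⌈9⌉ = 9.
The value at rank 9 is 158.

158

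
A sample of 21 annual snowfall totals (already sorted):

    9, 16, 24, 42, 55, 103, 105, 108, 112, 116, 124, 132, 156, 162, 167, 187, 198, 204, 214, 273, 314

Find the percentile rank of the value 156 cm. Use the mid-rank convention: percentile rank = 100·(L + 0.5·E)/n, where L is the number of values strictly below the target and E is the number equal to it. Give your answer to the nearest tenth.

Count below 156: L = 12; count equal: E = 1; n = 21.
Percentile rank = 100·(12 + 0.5·1)/21 = 100·12.5/21 = 59.52.

59.5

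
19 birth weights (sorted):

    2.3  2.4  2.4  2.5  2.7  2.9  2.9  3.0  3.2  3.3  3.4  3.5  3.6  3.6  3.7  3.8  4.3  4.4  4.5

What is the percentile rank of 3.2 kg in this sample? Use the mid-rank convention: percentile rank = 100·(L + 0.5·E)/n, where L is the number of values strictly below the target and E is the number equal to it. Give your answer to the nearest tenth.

Count below 3.2: L = 8; count equal: E = 1; n = 19.
Percentile rank = 100·(8 + 0.5·1)/19 = 100·8.5/19 = 44.74.

44.7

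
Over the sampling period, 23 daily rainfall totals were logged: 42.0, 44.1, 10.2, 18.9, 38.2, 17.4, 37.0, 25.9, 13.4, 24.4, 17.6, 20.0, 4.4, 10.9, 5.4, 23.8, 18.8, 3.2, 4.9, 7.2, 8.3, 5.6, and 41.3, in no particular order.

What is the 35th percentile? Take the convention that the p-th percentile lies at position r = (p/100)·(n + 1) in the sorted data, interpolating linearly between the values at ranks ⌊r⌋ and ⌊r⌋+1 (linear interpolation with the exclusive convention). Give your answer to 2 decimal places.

10.48

Sorted: 3.2, 4.4, 4.9, 5.4, 5.6, 7.2, 8.3, 10.2, 10.9, 13.4, 17.4, 17.6, 18.8, 18.9, 20.0, 23.8, 24.4, 25.9, 37.0, 38.2, 41.3, 42.0, 44.1.
n = 23.
r = (35/100)·(23 + 1) = 8.4.
Rank 8 is 10.2 and rank 9 is 10.9.
Interpolate: 10.2 + 0.4·(10.9 − 10.2) = 10.2 + 0.4·0.7 = 10.48.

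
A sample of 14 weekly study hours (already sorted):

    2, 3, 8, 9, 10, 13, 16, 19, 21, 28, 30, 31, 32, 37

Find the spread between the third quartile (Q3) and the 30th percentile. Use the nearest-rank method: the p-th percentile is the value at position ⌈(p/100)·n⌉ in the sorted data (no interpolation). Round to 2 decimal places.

20.00

n = 14.
P30: rank ⌈30/100·14⌉ = 5 → 10.
P75: rank ⌈75/100·14⌉ = 11 → 30.
Difference: 30 − 10 = 20.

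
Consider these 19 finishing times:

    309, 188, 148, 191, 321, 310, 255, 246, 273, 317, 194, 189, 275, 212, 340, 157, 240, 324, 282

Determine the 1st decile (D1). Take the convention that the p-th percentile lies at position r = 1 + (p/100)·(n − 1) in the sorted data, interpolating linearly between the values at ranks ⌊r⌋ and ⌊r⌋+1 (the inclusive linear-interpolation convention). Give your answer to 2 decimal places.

181.80

Sorted: 148, 157, 188, 189, 191, 194, 212, 240, 246, 255, 273, 275, 282, 309, 310, 317, 321, 324, 340.
n = 19.
r = 1 + (10/100)·(19 − 1) = 1 + 1.8 = 2.8.
Rank 2 is 157 and rank 3 is 188.
Interpolate: 157 + 0.8·(188 − 157) = 157 + 0.8·31 = 181.8.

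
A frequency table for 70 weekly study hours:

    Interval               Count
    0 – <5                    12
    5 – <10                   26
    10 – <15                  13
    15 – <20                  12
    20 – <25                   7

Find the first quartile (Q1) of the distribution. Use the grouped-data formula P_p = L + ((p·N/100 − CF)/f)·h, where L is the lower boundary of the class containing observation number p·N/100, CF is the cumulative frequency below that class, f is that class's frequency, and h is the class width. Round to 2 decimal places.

6.06

N = 70; target position k = 25/100 · 70 = 17.5.
Cumulative frequencies: 12, 38, 51, 63, 70.
Observation 17.5 falls in the class 5 – <10.
L = 5, CF = 12, f = 26, h = 5.
P25 = 5 + ((17.5 − 12)/26)·5 = 5 + 1.05769 = 6.05769.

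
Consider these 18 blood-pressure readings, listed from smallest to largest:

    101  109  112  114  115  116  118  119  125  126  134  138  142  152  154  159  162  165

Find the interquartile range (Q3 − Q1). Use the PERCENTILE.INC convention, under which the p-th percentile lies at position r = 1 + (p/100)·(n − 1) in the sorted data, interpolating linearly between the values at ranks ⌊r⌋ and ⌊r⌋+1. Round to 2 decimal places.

n = 18.
P25: r = 5.25; ranks 5–6 are 115, 116; interpolating gives 115.25.
P75: r = 13.75; ranks 13–14 are 142, 152; interpolating gives 149.5.
Difference: 149.5 − 115.25 = 34.25.

34.25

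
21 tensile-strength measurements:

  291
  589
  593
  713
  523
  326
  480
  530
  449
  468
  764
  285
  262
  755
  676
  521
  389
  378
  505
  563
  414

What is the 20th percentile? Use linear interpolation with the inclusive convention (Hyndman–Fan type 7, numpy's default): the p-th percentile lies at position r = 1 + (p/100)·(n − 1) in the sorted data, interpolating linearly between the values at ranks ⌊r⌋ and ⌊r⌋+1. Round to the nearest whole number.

Sorted: 262, 285, 291, 326, 378, 389, 414, 449, 468, 480, 505, 521, 523, 530, 563, 589, 593, 676, 713, 755, 764.
n = 21.
r = 1 + (20/100)·(21 − 1) = 1 + 4 = 5.
r is an integer, so P20 is the value at rank 5: 378.

378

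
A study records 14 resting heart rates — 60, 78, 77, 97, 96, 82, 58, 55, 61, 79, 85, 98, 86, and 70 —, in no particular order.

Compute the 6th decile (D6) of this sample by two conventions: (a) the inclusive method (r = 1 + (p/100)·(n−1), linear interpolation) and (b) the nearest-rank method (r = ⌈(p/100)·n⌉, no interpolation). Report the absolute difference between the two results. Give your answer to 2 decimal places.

0.60

Sorted: 55, 58, 60, 61, 70, 77, 78, 79, 82, 85, 86, 96, 97, 98.
n = 14.
(a) r = 8.8; between ranks 8 (79) and 9 (82): 81.4.
(b) the nearest-rank method: rank 9 → 82.
|81.4 − 82| = 0.6.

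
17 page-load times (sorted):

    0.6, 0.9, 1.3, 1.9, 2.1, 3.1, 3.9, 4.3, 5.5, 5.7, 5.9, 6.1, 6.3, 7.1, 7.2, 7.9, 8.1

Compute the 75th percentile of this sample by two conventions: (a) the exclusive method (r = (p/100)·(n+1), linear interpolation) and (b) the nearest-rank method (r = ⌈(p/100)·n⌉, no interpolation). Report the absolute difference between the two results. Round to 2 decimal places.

0.40

n = 17.
(a) r = 13.5; between ranks 13 (6.3) and 14 (7.1): 6.7.
(b) the nearest-rank method: rank 13 → 6.3.
|6.7 − 6.3| = 0.4.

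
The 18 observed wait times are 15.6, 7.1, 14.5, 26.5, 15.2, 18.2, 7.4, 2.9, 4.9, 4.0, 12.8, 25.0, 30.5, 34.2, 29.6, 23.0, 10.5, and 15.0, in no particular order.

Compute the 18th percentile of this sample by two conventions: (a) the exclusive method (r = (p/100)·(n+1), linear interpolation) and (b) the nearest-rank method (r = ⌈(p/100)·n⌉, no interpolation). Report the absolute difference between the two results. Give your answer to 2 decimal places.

1.28

Sorted: 2.9, 4.0, 4.9, 7.1, 7.4, 10.5, 12.8, 14.5, 15.0, 15.2, 15.6, 18.2, 23.0, 25.0, 26.5, 29.6, 30.5, 34.2.
n = 18.
(a) r = 3.42; between ranks 3 (4.9) and 4 (7.1): 5.824.
(b) the nearest-rank method: rank 4 → 7.1.
|5.824 − 7.1| = 1.276.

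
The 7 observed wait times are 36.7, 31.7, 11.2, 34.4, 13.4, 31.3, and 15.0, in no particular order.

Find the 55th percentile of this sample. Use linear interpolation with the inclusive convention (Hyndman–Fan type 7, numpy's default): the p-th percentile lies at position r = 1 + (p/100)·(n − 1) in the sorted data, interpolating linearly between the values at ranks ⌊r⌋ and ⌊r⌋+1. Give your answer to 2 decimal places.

31.42

Sorted: 11.2, 13.4, 15.0, 31.3, 31.7, 34.4, 36.7.
n = 7.
r = 1 + (55/100)·(7 − 1) = 1 + 3.3 = 4.3.
Rank 4 is 31.3 and rank 5 is 31.7.
Interpolate: 31.3 + 0.3·(31.7 − 31.3) = 31.3 + 0.3·0.4 = 31.42.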